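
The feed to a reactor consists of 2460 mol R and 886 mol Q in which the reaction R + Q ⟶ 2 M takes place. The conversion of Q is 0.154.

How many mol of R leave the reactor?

2320 mol

Q reacted = 0.154 × 886 = 136.4 mol; ν_Q = −1, so ξ = 136.4/1 = 136.4 mol.
Outlet amounts (n = n₀ + ν ξ):
  R: 2460 − 1(136.4) = 2324
  Q: 886 − 1(136.4) = 749.6
  M: 0 + 2(136.4) = 272.9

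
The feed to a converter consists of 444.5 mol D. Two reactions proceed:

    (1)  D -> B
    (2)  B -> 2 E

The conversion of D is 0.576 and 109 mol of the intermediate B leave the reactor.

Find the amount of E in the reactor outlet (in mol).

294 mol

Conversion of D: D consumed = 1ξ₁ = 0.576 × 444.5 → ξ₁ = 256 mol.
B balance: n_B = 0 + 1ξ₁ − 1ξ₂ = 109 → ξ₂ = (1·256 − 109)/1 = 147 mol.
Outlet amounts (n = n₀ + Σ ν·ξ):
  D: 444.5 − 1(256) = 188.5
  B: 0 + 1(256) − 1(147) = 109
  E: 0 + 2(147) = 294.1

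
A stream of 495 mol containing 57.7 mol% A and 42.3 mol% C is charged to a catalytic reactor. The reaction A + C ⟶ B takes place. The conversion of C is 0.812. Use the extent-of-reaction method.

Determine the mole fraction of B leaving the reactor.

C reacted = 0.812 × 209.4 = 170 mol; ν_C = −1, so ξ = 170/1 = 170 mol.
Outlet amounts (n = n₀ + ν ξ):
  A: 285.6 − 1(170) = 115.6
  C: 209.4 − 1(170) = 39.36
  B: 0 + 1(170) = 170
Total out = 325 mol; y_B = 170 / 325 = 0.5232.

0.523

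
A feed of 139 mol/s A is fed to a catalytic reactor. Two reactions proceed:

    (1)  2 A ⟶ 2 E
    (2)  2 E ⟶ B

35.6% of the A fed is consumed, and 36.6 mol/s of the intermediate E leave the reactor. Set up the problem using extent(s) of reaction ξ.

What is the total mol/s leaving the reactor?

Conversion of A: A consumed = 2ξ₁ = 0.356 × 139 → ξ₁ = 24.74 mol/s.
E balance: n_E = 0 + 2ξ₁ − 2ξ₂ = 36.6 → ξ₂ = (2·24.74 − 36.6)/2 = 6.442 mol/s.
Outlet amounts (n = n₀ + Σ ν·ξ):
  A: 139 − 2(24.74) = 89.52
  E: 0 + 2(24.74) − 2(6.442) = 36.6
  B: 0 + 1(6.442) = 6.442
Total out = 89.52 + 36.6 + 6.442 = 132.6 mol/s.

133 mol/s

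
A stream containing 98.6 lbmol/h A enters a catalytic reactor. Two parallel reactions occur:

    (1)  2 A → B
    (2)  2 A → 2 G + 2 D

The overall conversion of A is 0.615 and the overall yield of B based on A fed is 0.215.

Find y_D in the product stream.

Yield of B: 1ξ₁ / 98.6 = 0.215 → ξ₁ = 21.2 lbmol/h.
Conversion of A: 2ξ₁ + 2ξ₂ = 0.615 × 98.6 = 60.64 → ξ₂ = 9.12 lbmol/h.
Outlet amounts (n = n₀ + Σ ν·ξ):
  A: 98.6 − 2(21.2) − 2(9.12) = 37.96
  B: 0 + 1(21.2) = 21.2
  G: 0 + 2(9.12) = 18.24
  D: 0 + 2(9.12) = 18.24
Total out = 95.64 lbmol/h; y_D = 18.24 / 95.64 = 0.1907.

0.191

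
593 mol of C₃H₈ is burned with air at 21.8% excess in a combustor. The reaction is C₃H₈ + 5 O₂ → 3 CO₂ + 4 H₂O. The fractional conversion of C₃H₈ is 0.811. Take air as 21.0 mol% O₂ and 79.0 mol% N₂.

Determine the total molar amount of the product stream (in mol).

18300 mol

Stoichiometric O₂ = 5 × 593 = 2965 mol; O₂ fed = 2965 × 1.218 = 3611 mol.
N₂ fed = 3611 × 79/21 = 13590 mol.
Fuel reacted = 0.811 × 593 → ξ = 480.9 mol.
Outlet (n = n₀ + ν ξ):
  C₃H₈: 593 − 1(480.9) = 112.1
  O₂: 3611 − 5(480.9) = 1207
  N₂: 13590 (inert)
  CO₂: 0 + 3(480.9) = 1443
  H₂O: 0 + 4(480.9) = 1924
Total out = 112.1 + 1207 + 13590 + 1443 + 1924 = 18270 mol.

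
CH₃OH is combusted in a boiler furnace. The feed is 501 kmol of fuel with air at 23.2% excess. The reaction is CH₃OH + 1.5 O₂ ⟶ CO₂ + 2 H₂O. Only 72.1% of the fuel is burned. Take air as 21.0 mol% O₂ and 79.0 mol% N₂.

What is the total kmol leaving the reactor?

Stoichiometric O₂ = 1.5 × 501 = 751.5 kmol; O₂ fed = 751.5 × 1.232 = 925.8 kmol.
N₂ fed = 925.8 × 79/21 = 3483 kmol.
Fuel reacted = 0.721 × 501 → ξ = 361.2 kmol.
Outlet (n = n₀ + ν ξ):
  CH₃OH: 501 − 1(361.2) = 139.8
  O₂: 925.8 − 1.5(361.2) = 384
  N₂: 3483 (inert)
  CO₂: 0 + 1(361.2) = 361.2
  H₂O: 0 + 2(361.2) = 722.4
Total out = 139.8 + 384 + 3483 + 361.2 + 722.4 = 5090 kmol.

5090 kmol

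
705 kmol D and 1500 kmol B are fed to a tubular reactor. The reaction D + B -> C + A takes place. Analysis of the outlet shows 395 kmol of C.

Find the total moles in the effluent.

For C: n = n₀ + 1ξ → 395 = 0 + 1ξ, giving ξ = 395 kmol.
Outlet amounts (n = n₀ + ν ξ):
  D: 705 − 1(395) = 310
  B: 1500 − 1(395) = 1105
  C: 0 + 1(395) = 395
  A: 0 + 1(395) = 395
Total out = 310 + 1105 + 395 + 395 = 2205 kmol.

2200 kmol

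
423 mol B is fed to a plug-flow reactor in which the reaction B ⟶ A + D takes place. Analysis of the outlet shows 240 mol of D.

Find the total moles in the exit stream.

For D: n = n₀ + 1ξ → 240 = 0 + 1ξ, giving ξ = 240 mol.
Outlet amounts (n = n₀ + ν ξ):
  B: 423 − 1(240) = 183
  A: 0 + 1(240) = 240
  D: 0 + 1(240) = 240
Total out = 183 + 240 + 240 = 663 mol.

663 mol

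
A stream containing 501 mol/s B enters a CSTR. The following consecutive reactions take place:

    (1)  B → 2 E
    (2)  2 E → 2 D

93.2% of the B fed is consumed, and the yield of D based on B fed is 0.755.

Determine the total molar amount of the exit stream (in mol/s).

968 mol/s

Conversion of B: B consumed = 1ξ₁ = 0.932 × 501 → ξ₁ = 466.9 mol/s.
Yield of D: 2ξ₂ / 501 = 0.755 → ξ₂ = 189.1 mol/s.
Outlet amounts (n = n₀ + Σ ν·ξ):
  B: 501 − 1(466.9) = 34.07
  E: 0 + 2(466.9) − 2(189.1) = 555.6
  D: 0 + 2(189.1) = 378.3
Total out = 34.07 + 555.6 + 378.3 = 967.9 mol/s.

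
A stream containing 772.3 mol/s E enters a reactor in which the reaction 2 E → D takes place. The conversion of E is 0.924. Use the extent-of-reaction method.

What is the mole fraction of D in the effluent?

0.859

E reacted = 0.924 × 772.3 = 713.6 mol/s; ν_E = −2, so ξ = 713.6/2 = 356.8 mol/s.
Outlet amounts (n = n₀ + ν ξ):
  E: 772.3 − 2(356.8) = 58.69
  D: 0 + 1(356.8) = 356.8
Total out = 415.5 mol/s; y_D = 356.8 / 415.5 = 0.8587.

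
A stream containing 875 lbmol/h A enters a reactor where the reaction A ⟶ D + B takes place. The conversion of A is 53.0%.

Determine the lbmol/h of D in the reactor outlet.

464 lbmol/h

A reacted = 0.53 × 875 = 463.8 lbmol/h; ν_A = −1, so ξ = 463.8/1 = 463.8 lbmol/h.
Outlet amounts (n = n₀ + ν ξ):
  A: 875 − 1(463.8) = 411.2
  D: 0 + 1(463.8) = 463.8
  B: 0 + 1(463.8) = 463.8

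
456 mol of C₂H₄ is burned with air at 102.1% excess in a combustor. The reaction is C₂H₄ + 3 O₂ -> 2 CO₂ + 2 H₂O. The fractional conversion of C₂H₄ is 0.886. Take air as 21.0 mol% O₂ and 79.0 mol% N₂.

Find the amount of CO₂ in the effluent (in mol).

Stoichiometric O₂ = 3 × 456 = 1368 mol; O₂ fed = 1368 × 2.021 = 2765 mol.
N₂ fed = 2765 × 79/21 = 10400 mol.
Fuel reacted = 0.886 × 456 → ξ = 404 mol.
Outlet (n = n₀ + ν ξ):
  C₂H₄: 456 − 1(404) = 51.98
  O₂: 2765 − 3(404) = 1553
  N₂: 10400 (inert)
  CO₂: 0 + 2(404) = 808
  H₂O: 0 + 2(404) = 808

808 mol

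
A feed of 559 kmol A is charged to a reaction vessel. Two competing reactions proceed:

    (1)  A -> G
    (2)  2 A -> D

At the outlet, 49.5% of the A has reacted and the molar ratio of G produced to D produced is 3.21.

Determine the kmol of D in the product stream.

53.1 kmol

Conversion of A: A consumed = 0.495 × 559 = 276.7 kmol = 1ξ₁ + 2ξ₂.
Selectivity: 1ξ₁ / (1ξ₂) = 3.21 → ξ₁ = 3.21 ξ₂.
Substitute: (1·3.21 + 2) ξ₂ = 276.7 → ξ₂ = 53.11 kmol, ξ₁ = 170.5 kmol.
Outlet amounts (n = n₀ + Σ ν·ξ):
  A: 559 − 1(170.5) − 2(53.11) = 282.3
  G: 0 + 1(170.5) = 170.5
  D: 0 + 1(53.11) = 53.11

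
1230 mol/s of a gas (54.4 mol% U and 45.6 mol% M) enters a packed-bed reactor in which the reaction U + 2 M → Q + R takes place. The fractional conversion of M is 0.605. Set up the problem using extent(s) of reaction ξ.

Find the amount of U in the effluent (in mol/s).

M reacted = 0.605 × 560.9 = 339.3 mol/s; ν_M = −2, so ξ = 339.3/2 = 169.7 mol/s.
Outlet amounts (n = n₀ + ν ξ):
  U: 669.1 − 1(169.7) = 499.5
  M: 560.9 − 2(169.7) = 221.5
  Q: 0 + 1(169.7) = 169.7
  R: 0 + 1(169.7) = 169.7

499 mol/s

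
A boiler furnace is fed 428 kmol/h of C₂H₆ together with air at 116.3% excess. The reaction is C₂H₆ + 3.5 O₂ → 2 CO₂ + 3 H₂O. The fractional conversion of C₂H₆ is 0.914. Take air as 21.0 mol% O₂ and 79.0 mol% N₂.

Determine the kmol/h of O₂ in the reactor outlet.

Stoichiometric O₂ = 3.5 × 428 = 1498 kmol/h; O₂ fed = 1498 × 2.163 = 3240 kmol/h.
N₂ fed = 3240 × 79/21 = 12190 kmol/h.
Fuel reacted = 0.914 × 428 → ξ = 391.2 kmol/h.
Outlet (n = n₀ + ν ξ):
  C₂H₆: 428 − 1(391.2) = 36.81
  O₂: 3240 − 3.5(391.2) = 1871
  N₂: 12190 (inert)
  CO₂: 0 + 2(391.2) = 782.4
  H₂O: 0 + 3(391.2) = 1174

1870 kmol/h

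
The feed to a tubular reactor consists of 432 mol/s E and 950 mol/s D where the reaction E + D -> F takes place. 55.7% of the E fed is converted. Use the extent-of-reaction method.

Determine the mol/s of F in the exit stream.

241 mol/s

E reacted = 0.557 × 432 = 240.6 mol/s; ν_E = −1, so ξ = 240.6/1 = 240.6 mol/s.
Outlet amounts (n = n₀ + ν ξ):
  E: 432 − 1(240.6) = 191.4
  D: 950 − 1(240.6) = 709.4
  F: 0 + 1(240.6) = 240.6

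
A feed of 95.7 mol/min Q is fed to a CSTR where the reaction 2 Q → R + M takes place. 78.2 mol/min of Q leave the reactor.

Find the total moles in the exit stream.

95.7 mol/min

For Q: n = n₀ − 2ξ → 78.2 = 95.7 − 2ξ, giving ξ = 8.75 mol/min.
Outlet amounts (n = n₀ + ν ξ):
  Q: 95.7 − 2(8.75) = 78.2
  R: 0 + 1(8.75) = 8.75
  M: 0 + 1(8.75) = 8.75
Total out = 78.2 + 8.75 + 8.75 = 95.7 mol/min.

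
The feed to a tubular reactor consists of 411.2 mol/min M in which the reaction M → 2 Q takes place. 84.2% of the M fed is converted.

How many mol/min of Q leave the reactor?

M reacted = 0.842 × 411.2 = 346.2 mol/min; ν_M = −1, so ξ = 346.2/1 = 346.2 mol/min.
Outlet amounts (n = n₀ + ν ξ):
  M: 411.2 − 1(346.2) = 64.97
  Q: 0 + 2(346.2) = 692.5

692 mol/min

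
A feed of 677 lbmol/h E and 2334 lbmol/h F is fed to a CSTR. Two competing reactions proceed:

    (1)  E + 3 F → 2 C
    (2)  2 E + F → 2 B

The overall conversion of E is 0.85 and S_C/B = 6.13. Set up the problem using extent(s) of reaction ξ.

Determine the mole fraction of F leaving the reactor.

Conversion of E: E consumed = 0.85 × 677 = 575.4 lbmol/h = 1ξ₁ + 2ξ₂.
Selectivity: 2ξ₁ / (2ξ₂) = 6.13 → ξ₁ = 6.13 ξ₂.
Substitute: (1·6.13 + 2) ξ₂ = 575.4 → ξ₂ = 70.78 lbmol/h, ξ₁ = 433.9 lbmol/h.
Outlet amounts (n = n₀ + Σ ν·ξ):
  E: 677 − 1(433.9) − 2(70.78) = 101.6
  F: 2334 − 3(433.9) − 1(70.78) = 961.6
  C: 0 + 2(433.9) = 867.8
  B: 0 + 2(70.78) = 141.6
Total out = 2072 lbmol/h; y_F = 961.6 / 2072 = 0.464.

0.464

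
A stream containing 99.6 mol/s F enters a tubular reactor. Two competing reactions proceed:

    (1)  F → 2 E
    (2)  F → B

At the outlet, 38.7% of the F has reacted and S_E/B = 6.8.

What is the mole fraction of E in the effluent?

0.46

Conversion of F: F consumed = 0.387 × 99.6 = 38.55 mol/s = 1ξ₁ + 1ξ₂.
Selectivity: 2ξ₁ / (1ξ₂) = 6.8 → ξ₁ = 3.4 ξ₂.
Substitute: (1·3.4 + 1) ξ₂ = 38.55 → ξ₂ = 8.76 mol/s, ξ₁ = 29.78 mol/s.
Outlet amounts (n = n₀ + Σ ν·ξ):
  F: 99.6 − 1(29.78) − 1(8.76) = 61.05
  E: 0 + 2(29.78) = 59.57
  B: 0 + 1(8.76) = 8.76
Total out = 129.4 mol/s; y_E = 59.57 / 129.4 = 0.4604.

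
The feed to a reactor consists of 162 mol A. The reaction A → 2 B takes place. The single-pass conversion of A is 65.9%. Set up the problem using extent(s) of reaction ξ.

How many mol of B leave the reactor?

214 mol

A reacted = 0.659 × 162 = 106.8 mol; ν_A = −1, so ξ = 106.8/1 = 106.8 mol.
Outlet amounts (n = n₀ + ν ξ):
  A: 162 − 1(106.8) = 55.24
  B: 0 + 2(106.8) = 213.5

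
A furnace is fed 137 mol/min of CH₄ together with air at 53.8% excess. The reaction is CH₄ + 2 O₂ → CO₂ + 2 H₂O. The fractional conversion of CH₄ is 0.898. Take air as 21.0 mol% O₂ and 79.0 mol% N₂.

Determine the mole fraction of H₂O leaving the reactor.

Stoichiometric O₂ = 2 × 137 = 274 mol/min; O₂ fed = 274 × 1.538 = 421.4 mol/min.
N₂ fed = 421.4 × 79/21 = 1585 mol/min.
Fuel reacted = 0.898 × 137 → ξ = 123 mol/min.
Outlet (n = n₀ + ν ξ):
  CH₄: 137 − 1(123) = 13.97
  O₂: 421.4 − 2(123) = 175.4
  N₂: 1585 (inert)
  CO₂: 0 + 1(123) = 123
  H₂O: 0 + 2(123) = 246.1
Total out = 2144 mol/min; y_H₂O = 246.1 / 2144 = 0.1148.

0.115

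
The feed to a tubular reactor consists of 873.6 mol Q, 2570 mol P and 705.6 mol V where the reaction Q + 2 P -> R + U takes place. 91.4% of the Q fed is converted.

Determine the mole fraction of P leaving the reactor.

Q reacted = 0.914 × 873.6 = 798.5 mol; ν_Q = −1, so ξ = 798.5/1 = 798.5 mol.
Outlet amounts (n = n₀ + ν ξ):
  Q: 873.6 − 1(798.5) = 75.13
  P: 2570 − 2(798.5) = 973.1
  R: 0 + 1(798.5) = 798.5
  U: 0 + 1(798.5) = 798.5
  V: 705.6 (inert)
Total out = 3351 mol; y_P = 973.1 / 3351 = 0.2904.

0.29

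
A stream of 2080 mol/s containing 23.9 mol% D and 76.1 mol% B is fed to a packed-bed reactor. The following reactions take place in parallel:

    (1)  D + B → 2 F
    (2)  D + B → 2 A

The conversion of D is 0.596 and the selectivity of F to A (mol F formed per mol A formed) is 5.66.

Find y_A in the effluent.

0.0428

Conversion of D: D consumed = 0.596 × 497.1 = 296.3 mol/s = 1ξ₁ + 1ξ₂.
Selectivity: 2ξ₁ / (2ξ₂) = 5.66 → ξ₁ = 5.66 ξ₂.
Substitute: (1·5.66 + 1) ξ₂ = 296.3 → ξ₂ = 44.49 mol/s, ξ₁ = 251.8 mol/s.
Outlet amounts (n = n₀ + Σ ν·ξ):
  D: 497.1 − 1(251.8) − 1(44.49) = 200.8
  B: 1583 − 1(251.8) − 1(44.49) = 1287
  F: 0 + 2(251.8) = 503.6
  A: 0 + 2(44.49) = 88.97
Total out = 2080 mol/s; y_A = 88.97 / 2080 = 0.04278.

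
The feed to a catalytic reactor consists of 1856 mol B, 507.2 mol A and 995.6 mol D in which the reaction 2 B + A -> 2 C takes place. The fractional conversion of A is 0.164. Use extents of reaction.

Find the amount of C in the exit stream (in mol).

A reacted = 0.164 × 507.2 = 83.18 mol; ν_A = −1, so ξ = 83.18/1 = 83.18 mol.
Outlet amounts (n = n₀ + ν ξ):
  B: 1856 − 2(83.18) = 1690
  A: 507.2 − 1(83.18) = 424
  C: 0 + 2(83.18) = 166.4
  D: 995.6 (inert)

166 mol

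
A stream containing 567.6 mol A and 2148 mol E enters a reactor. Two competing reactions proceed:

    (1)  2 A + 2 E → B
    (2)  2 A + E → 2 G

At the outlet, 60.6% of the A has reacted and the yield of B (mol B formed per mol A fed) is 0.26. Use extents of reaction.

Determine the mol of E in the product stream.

1830 mol

Yield of B: 1ξ₁ / 567.6 = 0.26 → ξ₁ = 147.6 mol.
Conversion of A: 2ξ₁ + 2ξ₂ = 0.606 × 567.6 = 344 → ξ₂ = 24.41 mol.
Outlet amounts (n = n₀ + Σ ν·ξ):
  A: 567.6 − 2(147.6) − 2(24.41) = 223.6
  E: 2148 − 2(147.6) − 1(24.41) = 1828
  B: 0 + 1(147.6) = 147.6
  G: 0 + 2(24.41) = 48.81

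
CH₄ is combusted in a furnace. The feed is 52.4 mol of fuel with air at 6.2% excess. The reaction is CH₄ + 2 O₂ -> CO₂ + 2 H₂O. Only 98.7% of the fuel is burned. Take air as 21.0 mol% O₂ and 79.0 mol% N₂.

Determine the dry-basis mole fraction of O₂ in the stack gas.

0.0164

Stoichiometric O₂ = 2 × 52.4 = 104.8 mol; O₂ fed = 104.8 × 1.062 = 111.3 mol.
N₂ fed = 111.3 × 79/21 = 418.7 mol.
Fuel reacted = 0.987 × 52.4 → ξ = 51.72 mol.
Outlet (n = n₀ + ν ξ):
  CH₄: 52.4 − 1(51.72) = 0.6812
  O₂: 111.3 − 2(51.72) = 7.86
  N₂: 418.7 (inert)
  CO₂: 0 + 1(51.72) = 51.72
  H₂O: 0 + 2(51.72) = 103.4
Dry total = 479 mol; y_O₂ (dry) = 7.86 / 479 = 0.01641.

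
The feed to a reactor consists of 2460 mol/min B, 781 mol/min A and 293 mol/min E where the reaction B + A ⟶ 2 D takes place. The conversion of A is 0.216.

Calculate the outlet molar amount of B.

2290 mol/min

A reacted = 0.216 × 781 = 168.7 mol/min; ν_A = −1, so ξ = 168.7/1 = 168.7 mol/min.
Outlet amounts (n = n₀ + ν ξ):
  B: 2460 − 1(168.7) = 2291
  A: 781 − 1(168.7) = 612.3
  D: 0 + 2(168.7) = 337.4
  E: 293 (inert)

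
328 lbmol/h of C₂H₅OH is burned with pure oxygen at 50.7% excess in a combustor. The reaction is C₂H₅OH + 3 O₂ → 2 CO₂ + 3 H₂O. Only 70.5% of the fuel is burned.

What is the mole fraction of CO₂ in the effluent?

Stoichiometric O₂ = 3 × 328 = 984 lbmol/h; O₂ fed = 984 × 1.507 = 1483 lbmol/h.
Fuel reacted = 0.705 × 328 → ξ = 231.2 lbmol/h.
Outlet (n = n₀ + ν ξ):
  C₂H₅OH: 328 − 1(231.2) = 96.76
  O₂: 1483 − 3(231.2) = 789.2
  CO₂: 0 + 2(231.2) = 462.5
  H₂O: 0 + 3(231.2) = 693.7
Total out = 2042 lbmol/h; y_CO₂ = 462.5 / 2042 = 0.2265.

0.226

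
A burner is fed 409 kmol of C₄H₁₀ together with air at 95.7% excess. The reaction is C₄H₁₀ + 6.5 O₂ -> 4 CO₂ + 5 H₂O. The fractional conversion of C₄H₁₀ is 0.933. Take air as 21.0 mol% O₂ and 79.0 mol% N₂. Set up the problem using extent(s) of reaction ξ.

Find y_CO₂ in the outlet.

Stoichiometric O₂ = 6.5 × 409 = 2658 kmol; O₂ fed = 2658 × 1.957 = 5203 kmol.
N₂ fed = 5203 × 79/21 = 19570 kmol.
Fuel reacted = 0.933 × 409 → ξ = 381.6 kmol.
Outlet (n = n₀ + ν ξ):
  C₄H₁₀: 409 − 1(381.6) = 27.4
  O₂: 5203 − 6.5(381.6) = 2722
  N₂: 19570 (inert)
  CO₂: 0 + 4(381.6) = 1526
  H₂O: 0 + 5(381.6) = 1908
Total out = 25760 kmol; y_CO₂ = 1526 / 25760 = 0.05926.

0.0593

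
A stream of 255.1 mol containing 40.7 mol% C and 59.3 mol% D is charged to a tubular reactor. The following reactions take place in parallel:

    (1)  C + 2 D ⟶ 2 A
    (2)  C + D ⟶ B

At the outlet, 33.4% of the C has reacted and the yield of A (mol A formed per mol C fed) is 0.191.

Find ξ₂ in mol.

ξ₂ = 24.8 mol

Yield of A: 2ξ₁ / 103.8 = 0.191 → ξ₁ = 9.915 mol.
Conversion of C: 1ξ₁ + 1ξ₂ = 0.334 × 103.8 = 34.68 → ξ₂ = 24.76 mol.
Outlet amounts (n = n₀ + Σ ν·ξ):
  C: 103.8 − 1(9.915) − 1(24.76) = 69.15
  D: 151.3 − 2(9.915) − 1(24.76) = 106.7
  A: 0 + 2(9.915) = 19.83
  B: 0 + 1(24.76) = 24.76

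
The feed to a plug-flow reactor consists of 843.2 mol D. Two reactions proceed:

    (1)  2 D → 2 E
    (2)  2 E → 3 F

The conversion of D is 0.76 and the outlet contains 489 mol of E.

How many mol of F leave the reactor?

228 mol

Conversion of D: D consumed = 2ξ₁ = 0.76 × 843.2 → ξ₁ = 320.4 mol.
E balance: n_E = 0 + 2ξ₁ − 2ξ₂ = 489 → ξ₂ = (2·320.4 − 489)/2 = 75.92 mol.
Outlet amounts (n = n₀ + Σ ν·ξ):
  D: 843.2 − 2(320.4) = 202.4
  E: 0 + 2(320.4) − 2(75.92) = 489
  F: 0 + 3(75.92) = 227.7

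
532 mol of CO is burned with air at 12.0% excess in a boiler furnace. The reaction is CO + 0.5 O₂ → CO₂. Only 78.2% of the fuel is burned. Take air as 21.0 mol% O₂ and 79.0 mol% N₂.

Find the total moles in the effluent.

Stoichiometric O₂ = 0.5 × 532 = 266 mol; O₂ fed = 266 × 1.120 = 297.9 mol.
N₂ fed = 297.9 × 79/21 = 1121 mol.
Fuel reacted = 0.782 × 532 → ξ = 416 mol.
Outlet (n = n₀ + ν ξ):
  CO: 532 − 1(416) = 116
  O₂: 297.9 − 0.5(416) = 89.91
  N₂: 1121 (inert)
  CO₂: 0 + 1(416) = 416
Total out = 116 + 89.91 + 1121 + 416 = 1743 mol.

1740 mol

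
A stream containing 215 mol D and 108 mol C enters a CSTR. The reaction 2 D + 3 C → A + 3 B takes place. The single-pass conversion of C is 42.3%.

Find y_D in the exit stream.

0.6

C reacted = 0.423 × 108 = 45.68 mol; ν_C = −3, so ξ = 45.68/3 = 15.23 mol.
Outlet amounts (n = n₀ + ν ξ):
  D: 215 − 2(15.23) = 184.5
  C: 108 − 3(15.23) = 62.32
  A: 0 + 1(15.23) = 15.23
  B: 0 + 3(15.23) = 45.68
Total out = 307.8 mol; y_D = 184.5 / 307.8 = 0.5996.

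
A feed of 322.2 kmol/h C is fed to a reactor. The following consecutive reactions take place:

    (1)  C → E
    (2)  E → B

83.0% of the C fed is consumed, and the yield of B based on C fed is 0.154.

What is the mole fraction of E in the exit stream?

Conversion of C: C consumed = 1ξ₁ = 0.83 × 322.2 → ξ₁ = 267.4 kmol/h.
Yield of B: 1ξ₂ / 322.2 = 0.154 → ξ₂ = 49.62 kmol/h.
Outlet amounts (n = n₀ + Σ ν·ξ):
  C: 322.2 − 1(267.4) = 54.77
  E: 0 + 1(267.4) − 1(49.62) = 217.8
  B: 0 + 1(49.62) = 49.62
Total out = 322.2 kmol/h; y_E = 217.8 / 322.2 = 0.676.

0.676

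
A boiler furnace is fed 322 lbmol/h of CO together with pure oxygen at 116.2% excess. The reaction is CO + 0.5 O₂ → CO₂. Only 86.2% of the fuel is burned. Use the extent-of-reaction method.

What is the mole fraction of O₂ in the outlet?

0.394

Stoichiometric O₂ = 0.5 × 322 = 161 lbmol/h; O₂ fed = 161 × 2.162 = 348.1 lbmol/h.
Fuel reacted = 0.862 × 322 → ξ = 277.6 lbmol/h.
Outlet (n = n₀ + ν ξ):
  CO: 322 − 1(277.6) = 44.44
  O₂: 348.1 − 0.5(277.6) = 209.3
  CO₂: 0 + 1(277.6) = 277.6
Total out = 531.3 lbmol/h; y_O₂ = 209.3 / 531.3 = 0.3939.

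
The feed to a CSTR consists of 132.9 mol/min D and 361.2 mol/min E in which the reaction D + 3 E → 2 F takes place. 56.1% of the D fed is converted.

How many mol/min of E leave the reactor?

138 mol/min

D reacted = 0.561 × 132.9 = 74.56 mol/min; ν_D = −1, so ξ = 74.56/1 = 74.56 mol/min.
Outlet amounts (n = n₀ + ν ξ):
  D: 132.9 − 1(74.56) = 58.34
  E: 361.2 − 3(74.56) = 137.5
  F: 0 + 2(74.56) = 149.1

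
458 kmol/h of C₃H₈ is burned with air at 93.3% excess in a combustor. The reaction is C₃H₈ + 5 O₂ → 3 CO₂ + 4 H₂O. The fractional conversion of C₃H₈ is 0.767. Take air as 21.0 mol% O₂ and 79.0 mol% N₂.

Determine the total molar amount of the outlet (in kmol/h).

21900 kmol/h

Stoichiometric O₂ = 5 × 458 = 2290 kmol/h; O₂ fed = 2290 × 1.933 = 4427 kmol/h.
N₂ fed = 4427 × 79/21 = 16650 kmol/h.
Fuel reacted = 0.767 × 458 → ξ = 351.3 kmol/h.
Outlet (n = n₀ + ν ξ):
  C₃H₈: 458 − 1(351.3) = 106.7
  O₂: 4427 − 5(351.3) = 2670
  N₂: 16650 (inert)
  CO₂: 0 + 3(351.3) = 1054
  H₂O: 0 + 4(351.3) = 1405
Total out = 106.7 + 2670 + 16650 + 1054 + 1405 = 21890 kmol/h.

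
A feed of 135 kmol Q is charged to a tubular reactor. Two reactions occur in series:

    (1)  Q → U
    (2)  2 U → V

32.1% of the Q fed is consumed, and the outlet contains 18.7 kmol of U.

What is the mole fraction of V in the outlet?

Conversion of Q: Q consumed = 1ξ₁ = 0.321 × 135 → ξ₁ = 43.34 kmol.
U balance: n_U = 0 + 1ξ₁ − 2ξ₂ = 18.7 → ξ₂ = (1·43.34 − 18.7)/2 = 12.32 kmol.
Outlet amounts (n = n₀ + Σ ν·ξ):
  Q: 135 − 1(43.34) = 91.66
  U: 0 + 1(43.34) − 2(12.32) = 18.7
  V: 0 + 1(12.32) = 12.32
Total out = 122.7 kmol; y_V = 12.32 / 122.7 = 0.1004.

0.1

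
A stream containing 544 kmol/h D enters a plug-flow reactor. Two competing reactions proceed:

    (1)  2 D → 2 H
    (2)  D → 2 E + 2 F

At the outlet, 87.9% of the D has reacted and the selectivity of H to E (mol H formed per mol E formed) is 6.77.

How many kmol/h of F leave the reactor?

Conversion of D: D consumed = 0.879 × 544 = 478.2 kmol/h = 2ξ₁ + 1ξ₂.
Selectivity: 2ξ₁ / (2ξ₂) = 6.77 → ξ₁ = 6.77 ξ₂.
Substitute: (2·6.77 + 1) ξ₂ = 478.2 → ξ₂ = 32.89 kmol/h, ξ₁ = 222.6 kmol/h.
Outlet amounts (n = n₀ + Σ ν·ξ):
  D: 544 − 2(222.6) − 1(32.89) = 65.82
  H: 0 + 2(222.6) = 445.3
  E: 0 + 2(32.89) = 65.77
  F: 0 + 2(32.89) = 65.77

65.8 kmol/h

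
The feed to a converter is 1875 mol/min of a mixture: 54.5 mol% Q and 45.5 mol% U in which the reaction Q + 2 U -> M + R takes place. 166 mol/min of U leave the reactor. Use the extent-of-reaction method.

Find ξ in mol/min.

For U: n = n₀ − 2ξ → 166 = 853.1 − 2ξ, giving ξ = 343.6 mol/min.
Outlet amounts (n = n₀ + ν ξ):
  Q: 1022 − 1(343.6) = 678.3
  U: 853.1 − 2(343.6) = 166
  M: 0 + 1(343.6) = 343.6
  R: 0 + 1(343.6) = 343.6

ξ = 344 mol/min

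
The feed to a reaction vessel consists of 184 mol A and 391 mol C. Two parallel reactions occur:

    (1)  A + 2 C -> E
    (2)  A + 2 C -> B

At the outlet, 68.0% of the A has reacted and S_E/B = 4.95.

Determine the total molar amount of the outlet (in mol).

325 mol

Conversion of A: A consumed = 0.68 × 184 = 125.1 mol = 1ξ₁ + 1ξ₂.
Selectivity: 1ξ₁ / (1ξ₂) = 4.95 → ξ₁ = 4.95 ξ₂.
Substitute: (1·4.95 + 1) ξ₂ = 125.1 → ξ₂ = 21.03 mol, ξ₁ = 104.1 mol.
Outlet amounts (n = n₀ + Σ ν·ξ):
  A: 184 − 1(104.1) − 1(21.03) = 58.88
  C: 391 − 2(104.1) − 2(21.03) = 140.8
  E: 0 + 1(104.1) = 104.1
  B: 0 + 1(21.03) = 21.03
Total out = 58.88 + 140.8 + 104.1 + 21.03 = 324.8 mol.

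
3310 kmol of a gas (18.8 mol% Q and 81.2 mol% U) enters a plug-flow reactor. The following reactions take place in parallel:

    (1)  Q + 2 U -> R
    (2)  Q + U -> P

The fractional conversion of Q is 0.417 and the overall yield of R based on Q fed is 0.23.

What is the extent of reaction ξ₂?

ξ₂ = 116 kmol

Yield of R: 1ξ₁ / 622.3 = 0.23 → ξ₁ = 143.1 kmol.
Conversion of Q: 1ξ₁ + 1ξ₂ = 0.417 × 622.3 = 259.5 → ξ₂ = 116.4 kmol.
Outlet amounts (n = n₀ + Σ ν·ξ):
  Q: 622.3 − 1(143.1) − 1(116.4) = 362.8
  U: 2688 − 2(143.1) − 1(116.4) = 2285
  R: 0 + 1(143.1) = 143.1
  P: 0 + 1(116.4) = 116.4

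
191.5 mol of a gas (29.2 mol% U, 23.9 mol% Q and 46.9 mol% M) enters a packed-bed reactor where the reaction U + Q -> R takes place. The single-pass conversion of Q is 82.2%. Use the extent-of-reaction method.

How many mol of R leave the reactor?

37.6 mol

Q reacted = 0.822 × 45.77 = 37.62 mol; ν_Q = −1, so ξ = 37.62/1 = 37.62 mol.
Outlet amounts (n = n₀ + ν ξ):
  U: 55.92 − 1(37.62) = 18.3
  Q: 45.77 − 1(37.62) = 8.147
  R: 0 + 1(37.62) = 37.62
  M: 89.81 (inert)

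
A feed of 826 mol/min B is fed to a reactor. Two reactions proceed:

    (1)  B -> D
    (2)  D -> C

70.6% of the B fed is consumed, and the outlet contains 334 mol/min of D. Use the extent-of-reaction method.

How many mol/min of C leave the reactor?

249 mol/min

Conversion of B: B consumed = 1ξ₁ = 0.706 × 826 → ξ₁ = 583.2 mol/min.
D balance: n_D = 0 + 1ξ₁ − 1ξ₂ = 334 → ξ₂ = (1·583.2 − 334)/1 = 249.2 mol/min.
Outlet amounts (n = n₀ + Σ ν·ξ):
  B: 826 − 1(583.2) = 242.8
  D: 0 + 1(583.2) − 1(249.2) = 334
  C: 0 + 1(249.2) = 249.2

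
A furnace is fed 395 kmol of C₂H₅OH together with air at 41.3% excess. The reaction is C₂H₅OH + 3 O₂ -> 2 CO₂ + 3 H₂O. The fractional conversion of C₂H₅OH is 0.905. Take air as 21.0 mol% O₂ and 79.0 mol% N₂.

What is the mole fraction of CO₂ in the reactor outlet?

Stoichiometric O₂ = 3 × 395 = 1185 kmol; O₂ fed = 1185 × 1.413 = 1674 kmol.
N₂ fed = 1674 × 79/21 = 6299 kmol.
Fuel reacted = 0.905 × 395 → ξ = 357.5 kmol.
Outlet (n = n₀ + ν ξ):
  C₂H₅OH: 395 − 1(357.5) = 37.52
  O₂: 1674 − 3(357.5) = 602
  N₂: 6299 (inert)
  CO₂: 0 + 2(357.5) = 715
  H₂O: 0 + 3(357.5) = 1072
Total out = 8726 kmol; y_CO₂ = 715 / 8726 = 0.08193.

0.0819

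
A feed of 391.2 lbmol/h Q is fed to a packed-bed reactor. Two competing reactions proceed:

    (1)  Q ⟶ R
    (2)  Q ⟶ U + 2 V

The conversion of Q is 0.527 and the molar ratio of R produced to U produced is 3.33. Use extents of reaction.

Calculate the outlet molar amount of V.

Conversion of Q: Q consumed = 0.527 × 391.2 = 206.2 lbmol/h = 1ξ₁ + 1ξ₂.
Selectivity: 1ξ₁ / (1ξ₂) = 3.33 → ξ₁ = 3.33 ξ₂.
Substitute: (1·3.33 + 1) ξ₂ = 206.2 → ξ₂ = 47.61 lbmol/h, ξ₁ = 158.5 lbmol/h.
Outlet amounts (n = n₀ + Σ ν·ξ):
  Q: 391.2 − 1(158.5) − 1(47.61) = 185
  R: 0 + 1(158.5) = 158.5
  U: 0 + 1(47.61) = 47.61
  V: 0 + 2(47.61) = 95.23

95.2 lbmol/h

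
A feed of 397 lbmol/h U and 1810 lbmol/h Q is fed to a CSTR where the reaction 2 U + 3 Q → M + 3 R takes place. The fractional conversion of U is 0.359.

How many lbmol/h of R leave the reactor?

U reacted = 0.359 × 397 = 142.5 lbmol/h; ν_U = −2, so ξ = 142.5/2 = 71.26 lbmol/h.
Outlet amounts (n = n₀ + ν ξ):
  U: 397 − 2(71.26) = 254.5
  Q: 1810 − 3(71.26) = 1596
  M: 0 + 1(71.26) = 71.26
  R: 0 + 3(71.26) = 213.8

214 lbmol/h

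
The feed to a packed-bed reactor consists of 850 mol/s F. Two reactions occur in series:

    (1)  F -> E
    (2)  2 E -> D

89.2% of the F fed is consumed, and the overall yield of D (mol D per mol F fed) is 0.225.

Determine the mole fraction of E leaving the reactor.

0.57

Conversion of F: F consumed = 1ξ₁ = 0.892 × 850 → ξ₁ = 758.2 mol/s.
Yield of D: 1ξ₂ / 850 = 0.225 → ξ₂ = 191.2 mol/s.
Outlet amounts (n = n₀ + Σ ν·ξ):
  F: 850 − 1(758.2) = 91.8
  E: 0 + 1(758.2) − 2(191.2) = 375.7
  D: 0 + 1(191.2) = 191.2
Total out = 658.8 mol/s; y_E = 375.7 / 658.8 = 0.5703.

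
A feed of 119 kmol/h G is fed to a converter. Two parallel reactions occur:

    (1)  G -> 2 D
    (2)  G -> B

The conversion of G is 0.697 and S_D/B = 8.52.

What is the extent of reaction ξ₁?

ξ₁ = 67.2 kmol/h

Conversion of G: G consumed = 0.697 × 119 = 82.94 kmol/h = 1ξ₁ + 1ξ₂.
Selectivity: 2ξ₁ / (1ξ₂) = 8.52 → ξ₁ = 4.26 ξ₂.
Substitute: (1·4.26 + 1) ξ₂ = 82.94 → ξ₂ = 15.77 kmol/h, ξ₁ = 67.17 kmol/h.
Outlet amounts (n = n₀ + Σ ν·ξ):
  G: 119 − 1(67.17) − 1(15.77) = 36.06
  D: 0 + 2(67.17) = 134.3
  B: 0 + 1(15.77) = 15.77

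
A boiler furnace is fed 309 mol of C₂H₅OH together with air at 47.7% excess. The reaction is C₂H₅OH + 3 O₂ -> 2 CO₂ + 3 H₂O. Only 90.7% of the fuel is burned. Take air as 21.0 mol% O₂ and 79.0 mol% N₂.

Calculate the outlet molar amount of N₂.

5150 mol

Stoichiometric O₂ = 3 × 309 = 927 mol; O₂ fed = 927 × 1.477 = 1369 mol.
N₂ fed = 1369 × 79/21 = 5151 mol.
Fuel reacted = 0.907 × 309 → ξ = 280.3 mol.
Outlet (n = n₀ + ν ξ):
  C₂H₅OH: 309 − 1(280.3) = 28.74
  O₂: 1369 − 3(280.3) = 528.4
  N₂: 5151 (inert)
  CO₂: 0 + 2(280.3) = 560.5
  H₂O: 0 + 3(280.3) = 840.8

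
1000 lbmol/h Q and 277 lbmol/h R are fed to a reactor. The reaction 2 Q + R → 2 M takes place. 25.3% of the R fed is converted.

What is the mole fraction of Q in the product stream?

0.712

R reacted = 0.253 × 277 = 70.08 lbmol/h; ν_R = −1, so ξ = 70.08/1 = 70.08 lbmol/h.
Outlet amounts (n = n₀ + ν ξ):
  Q: 1000 − 2(70.08) = 859.8
  R: 277 − 1(70.08) = 206.9
  M: 0 + 2(70.08) = 140.2
Total out = 1207 lbmol/h; y_Q = 859.8 / 1207 = 0.7124.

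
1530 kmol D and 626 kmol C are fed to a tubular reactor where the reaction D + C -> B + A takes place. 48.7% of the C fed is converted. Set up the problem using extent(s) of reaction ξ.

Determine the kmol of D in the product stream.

1230 kmol

C reacted = 0.487 × 626 = 304.9 kmol; ν_C = −1, so ξ = 304.9/1 = 304.9 kmol.
Outlet amounts (n = n₀ + ν ξ):
  D: 1530 − 1(304.9) = 1225
  C: 626 − 1(304.9) = 321.1
  B: 0 + 1(304.9) = 304.9
  A: 0 + 1(304.9) = 304.9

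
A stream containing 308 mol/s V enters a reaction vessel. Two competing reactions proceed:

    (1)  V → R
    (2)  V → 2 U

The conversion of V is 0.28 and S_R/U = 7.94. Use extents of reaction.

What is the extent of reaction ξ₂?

ξ₂ = 5.11 mol/s

Conversion of V: V consumed = 0.28 × 308 = 86.24 mol/s = 1ξ₁ + 1ξ₂.
Selectivity: 1ξ₁ / (2ξ₂) = 7.94 → ξ₁ = 15.88 ξ₂.
Substitute: (1·15.88 + 1) ξ₂ = 86.24 → ξ₂ = 5.109 mol/s, ξ₁ = 81.13 mol/s.
Outlet amounts (n = n₀ + Σ ν·ξ):
  V: 308 − 1(81.13) − 1(5.109) = 221.8
  R: 0 + 1(81.13) = 81.13
  U: 0 + 2(5.109) = 10.22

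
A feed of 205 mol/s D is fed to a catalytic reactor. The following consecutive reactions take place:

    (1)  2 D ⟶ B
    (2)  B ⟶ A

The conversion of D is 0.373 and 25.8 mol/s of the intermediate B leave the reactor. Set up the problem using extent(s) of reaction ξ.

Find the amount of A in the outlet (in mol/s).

12.4 mol/s

Conversion of D: D consumed = 2ξ₁ = 0.373 × 205 → ξ₁ = 38.23 mol/s.
B balance: n_B = 0 + 1ξ₁ − 1ξ₂ = 25.8 → ξ₂ = (1·38.23 − 25.8)/1 = 12.43 mol/s.
Outlet amounts (n = n₀ + Σ ν·ξ):
  D: 205 − 2(38.23) = 128.5
  B: 0 + 1(38.23) − 1(12.43) = 25.8
  A: 0 + 1(12.43) = 12.43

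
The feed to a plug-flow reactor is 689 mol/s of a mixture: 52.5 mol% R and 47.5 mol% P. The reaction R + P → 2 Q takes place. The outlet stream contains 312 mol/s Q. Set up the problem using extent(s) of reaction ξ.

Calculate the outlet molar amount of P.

171 mol/s

For Q: n = n₀ + 2ξ → 312 = 0 + 2ξ, giving ξ = 156 mol/s.
Outlet amounts (n = n₀ + ν ξ):
  R: 361.7 − 1(156) = 205.7
  P: 327.3 − 1(156) = 171.3
  Q: 0 + 2(156) = 312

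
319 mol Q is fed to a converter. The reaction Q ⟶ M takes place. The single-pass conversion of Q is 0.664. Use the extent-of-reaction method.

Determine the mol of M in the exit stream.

212 mol

Q reacted = 0.664 × 319 = 211.8 mol; ν_Q = −1, so ξ = 211.8/1 = 211.8 mol.
Outlet amounts (n = n₀ + ν ξ):
  Q: 319 − 1(211.8) = 107.2
  M: 0 + 1(211.8) = 211.8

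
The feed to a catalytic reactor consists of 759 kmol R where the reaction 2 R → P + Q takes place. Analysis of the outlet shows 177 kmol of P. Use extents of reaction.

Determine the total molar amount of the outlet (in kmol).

759 kmol

For P: n = n₀ + 1ξ → 177 = 0 + 1ξ, giving ξ = 177 kmol.
Outlet amounts (n = n₀ + ν ξ):
  R: 759 − 2(177) = 405
  P: 0 + 1(177) = 177
  Q: 0 + 1(177) = 177
Total out = 405 + 177 + 177 = 759 kmol.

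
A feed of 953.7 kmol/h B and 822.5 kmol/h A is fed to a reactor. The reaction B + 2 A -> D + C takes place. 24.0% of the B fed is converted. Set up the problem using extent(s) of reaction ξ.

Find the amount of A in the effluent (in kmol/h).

B reacted = 0.24 × 953.7 = 228.9 kmol/h; ν_B = −1, so ξ = 228.9/1 = 228.9 kmol/h.
Outlet amounts (n = n₀ + ν ξ):
  B: 953.7 − 1(228.9) = 724.8
  A: 822.5 − 2(228.9) = 364.7
  D: 0 + 1(228.9) = 228.9
  C: 0 + 1(228.9) = 228.9

365 kmol/h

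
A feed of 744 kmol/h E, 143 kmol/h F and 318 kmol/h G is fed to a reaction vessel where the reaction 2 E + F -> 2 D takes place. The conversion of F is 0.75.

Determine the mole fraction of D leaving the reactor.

F reacted = 0.75 × 143 = 107.2 kmol/h; ν_F = −1, so ξ = 107.2/1 = 107.2 kmol/h.
Outlet amounts (n = n₀ + ν ξ):
  E: 744 − 2(107.2) = 529.5
  F: 143 − 1(107.2) = 35.75
  D: 0 + 2(107.2) = 214.5
  G: 318 (inert)
Total out = 1098 kmol/h; y_D = 214.5 / 1098 = 0.1954.

0.195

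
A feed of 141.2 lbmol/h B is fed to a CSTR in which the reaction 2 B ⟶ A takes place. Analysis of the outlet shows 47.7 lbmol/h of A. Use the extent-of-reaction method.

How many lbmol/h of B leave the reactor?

For A: n = n₀ + 1ξ → 47.7 = 0 + 1ξ, giving ξ = 47.7 lbmol/h.
Outlet amounts (n = n₀ + ν ξ):
  B: 141.2 − 2(47.7) = 45.8
  A: 0 + 1(47.7) = 47.7

45.8 lbmol/h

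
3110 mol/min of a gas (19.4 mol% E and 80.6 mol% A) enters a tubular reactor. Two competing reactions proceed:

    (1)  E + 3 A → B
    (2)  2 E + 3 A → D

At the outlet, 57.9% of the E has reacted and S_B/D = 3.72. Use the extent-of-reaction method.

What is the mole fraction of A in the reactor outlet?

Conversion of E: E consumed = 0.579 × 603.3 = 349.3 mol/min = 1ξ₁ + 2ξ₂.
Selectivity: 1ξ₁ / (1ξ₂) = 3.72 → ξ₁ = 3.72 ξ₂.
Substitute: (1·3.72 + 2) ξ₂ = 349.3 → ξ₂ = 61.07 mol/min, ξ₁ = 227.2 mol/min.
Outlet amounts (n = n₀ + Σ ν·ξ):
  E: 603.3 − 1(227.2) − 2(61.07) = 254
  A: 2507 − 3(227.2) − 3(61.07) = 1642
  B: 0 + 1(227.2) = 227.2
  D: 0 + 1(61.07) = 61.07
Total out = 2184 mol/min; y_A = 1642 / 2184 = 0.7517.

0.752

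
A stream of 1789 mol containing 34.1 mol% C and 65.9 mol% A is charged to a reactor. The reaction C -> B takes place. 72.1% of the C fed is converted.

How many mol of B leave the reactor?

C reacted = 0.721 × 610 = 439.8 mol; ν_C = −1, so ξ = 439.8/1 = 439.8 mol.
Outlet amounts (n = n₀ + ν ξ):
  C: 610 − 1(439.8) = 170.2
  B: 0 + 1(439.8) = 439.8
  A: 1179 (inert)

440 mol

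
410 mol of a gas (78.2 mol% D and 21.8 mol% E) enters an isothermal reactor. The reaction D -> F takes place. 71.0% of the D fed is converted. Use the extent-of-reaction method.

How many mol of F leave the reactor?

D reacted = 0.71 × 320.6 = 227.6 mol; ν_D = −1, so ξ = 227.6/1 = 227.6 mol.
Outlet amounts (n = n₀ + ν ξ):
  D: 320.6 − 1(227.6) = 92.98
  F: 0 + 1(227.6) = 227.6
  E: 89.38 (inert)

228 mol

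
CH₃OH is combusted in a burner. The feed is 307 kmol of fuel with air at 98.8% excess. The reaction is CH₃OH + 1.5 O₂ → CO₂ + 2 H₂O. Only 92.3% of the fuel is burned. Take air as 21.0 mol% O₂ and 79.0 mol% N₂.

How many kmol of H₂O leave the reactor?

567 kmol

Stoichiometric O₂ = 1.5 × 307 = 460.5 kmol; O₂ fed = 460.5 × 1.988 = 915.5 kmol.
N₂ fed = 915.5 × 79/21 = 3444 kmol.
Fuel reacted = 0.923 × 307 → ξ = 283.4 kmol.
Outlet (n = n₀ + ν ξ):
  CH₃OH: 307 − 1(283.4) = 23.64
  O₂: 915.5 − 1.5(283.4) = 490.4
  N₂: 3444 (inert)
  CO₂: 0 + 1(283.4) = 283.4
  H₂O: 0 + 2(283.4) = 566.7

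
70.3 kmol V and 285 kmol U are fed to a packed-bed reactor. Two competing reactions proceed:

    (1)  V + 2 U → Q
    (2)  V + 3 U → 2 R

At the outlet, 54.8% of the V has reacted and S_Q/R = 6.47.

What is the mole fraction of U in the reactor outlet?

0.737

Conversion of V: V consumed = 0.548 × 70.3 = 38.52 kmol = 1ξ₁ + 1ξ₂.
Selectivity: 1ξ₁ / (2ξ₂) = 6.47 → ξ₁ = 12.94 ξ₂.
Substitute: (1·12.94 + 1) ξ₂ = 38.52 → ξ₂ = 2.764 kmol, ξ₁ = 35.76 kmol.
Outlet amounts (n = n₀ + Σ ν·ξ):
  V: 70.3 − 1(35.76) − 1(2.764) = 31.78
  U: 285 − 2(35.76) − 3(2.764) = 205.2
  Q: 0 + 1(35.76) = 35.76
  R: 0 + 2(2.764) = 5.527
Total out = 278.3 kmol; y_U = 205.2 / 278.3 = 0.7374.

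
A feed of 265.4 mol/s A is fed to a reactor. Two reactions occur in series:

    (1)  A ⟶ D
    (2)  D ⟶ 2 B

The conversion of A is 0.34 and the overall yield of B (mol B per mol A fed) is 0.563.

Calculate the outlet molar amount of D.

Conversion of A: A consumed = 1ξ₁ = 0.34 × 265.4 → ξ₁ = 90.24 mol/s.
Yield of B: 2ξ₂ / 265.4 = 0.563 → ξ₂ = 74.71 mol/s.
Outlet amounts (n = n₀ + Σ ν·ξ):
  A: 265.4 − 1(90.24) = 175.2
  D: 0 + 1(90.24) − 1(74.71) = 15.53
  B: 0 + 2(74.71) = 149.4

15.5 mol/s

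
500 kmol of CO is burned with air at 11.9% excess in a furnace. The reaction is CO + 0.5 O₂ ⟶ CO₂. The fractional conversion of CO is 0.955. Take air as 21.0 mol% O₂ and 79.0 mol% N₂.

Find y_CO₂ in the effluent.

Stoichiometric O₂ = 0.5 × 500 = 250 kmol; O₂ fed = 250 × 1.119 = 279.8 kmol.
N₂ fed = 279.8 × 79/21 = 1052 kmol.
Fuel reacted = 0.955 × 500 → ξ = 477.5 kmol.
Outlet (n = n₀ + ν ξ):
  CO: 500 − 1(477.5) = 22.5
  O₂: 279.8 − 0.5(477.5) = 41
  N₂: 1052 (inert)
  CO₂: 0 + 1(477.5) = 477.5
Total out = 1593 kmol; y_CO₂ = 477.5 / 1593 = 0.2997.

0.3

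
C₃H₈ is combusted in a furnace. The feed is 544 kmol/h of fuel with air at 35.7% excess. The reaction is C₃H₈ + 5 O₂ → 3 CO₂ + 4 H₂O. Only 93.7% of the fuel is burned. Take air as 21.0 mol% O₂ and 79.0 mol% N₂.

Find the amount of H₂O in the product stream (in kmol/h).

Stoichiometric O₂ = 5 × 544 = 2720 kmol/h; O₂ fed = 2720 × 1.357 = 3691 kmol/h.
N₂ fed = 3691 × 79/21 = 13890 kmol/h.
Fuel reacted = 0.937 × 544 → ξ = 509.7 kmol/h.
Outlet (n = n₀ + ν ξ):
  C₃H₈: 544 − 1(509.7) = 34.27
  O₂: 3691 − 5(509.7) = 1142
  N₂: 13890 (inert)
  CO₂: 0 + 3(509.7) = 1529
  H₂O: 0 + 4(509.7) = 2039

2040 kmol/h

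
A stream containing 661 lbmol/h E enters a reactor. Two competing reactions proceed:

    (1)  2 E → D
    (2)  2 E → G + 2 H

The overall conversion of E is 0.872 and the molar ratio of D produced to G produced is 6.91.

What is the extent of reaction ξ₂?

ξ₂ = 36.4 lbmol/h

Conversion of E: E consumed = 0.872 × 661 = 576.4 lbmol/h = 2ξ₁ + 2ξ₂.
Selectivity: 1ξ₁ / (1ξ₂) = 6.91 → ξ₁ = 6.91 ξ₂.
Substitute: (2·6.91 + 2) ξ₂ = 576.4 → ξ₂ = 36.43 lbmol/h, ξ₁ = 251.8 lbmol/h.
Outlet amounts (n = n₀ + Σ ν·ξ):
  E: 661 − 2(251.8) − 2(36.43) = 84.61
  D: 0 + 1(251.8) = 251.8
  G: 0 + 1(36.43) = 36.43
  H: 0 + 2(36.43) = 72.87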